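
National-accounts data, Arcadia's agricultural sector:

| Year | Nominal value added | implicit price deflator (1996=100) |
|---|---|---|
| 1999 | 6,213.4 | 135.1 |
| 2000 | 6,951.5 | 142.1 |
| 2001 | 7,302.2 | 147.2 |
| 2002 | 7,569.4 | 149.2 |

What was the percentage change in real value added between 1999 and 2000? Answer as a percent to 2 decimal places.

Real value added 1999 = 6213.4/1.351 = 4599.11.
Real value added 2000 = 6951.5/1.421 = 4891.98.
Change = 4891.98/4599.11 − 1 = 0.0637.

6.37%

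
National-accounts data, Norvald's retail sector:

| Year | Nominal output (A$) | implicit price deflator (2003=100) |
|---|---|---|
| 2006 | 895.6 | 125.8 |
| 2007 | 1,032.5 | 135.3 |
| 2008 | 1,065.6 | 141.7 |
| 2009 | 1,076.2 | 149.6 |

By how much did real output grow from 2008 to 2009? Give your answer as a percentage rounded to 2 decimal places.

-4.34%

Real output 2008 = 1065.6/1.417 = 752.01.
Real output 2009 = 1076.2/1.496 = 719.39.
Change = 719.39/752.01 − 1 = -0.0434.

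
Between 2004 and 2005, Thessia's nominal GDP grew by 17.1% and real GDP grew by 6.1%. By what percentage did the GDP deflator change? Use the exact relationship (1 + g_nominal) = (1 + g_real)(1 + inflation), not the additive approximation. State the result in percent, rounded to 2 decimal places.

(1 + g_nom) = (1 + g_real)(1 + π), so π = 1.1710 / 1.0610 − 1 = 0.10368.

10.37%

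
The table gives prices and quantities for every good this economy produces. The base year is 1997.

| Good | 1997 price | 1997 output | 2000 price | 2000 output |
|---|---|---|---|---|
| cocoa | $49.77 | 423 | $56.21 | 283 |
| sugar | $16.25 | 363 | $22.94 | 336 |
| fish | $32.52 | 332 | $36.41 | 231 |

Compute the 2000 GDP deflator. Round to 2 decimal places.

Nominal GDP 2000 = 56.21·283 + 22.94·336 + 36.41·231 = 32025.98.
Real GDP 2000 (at 1997 prices) = 49.77·283 + 16.25·336 + 32.52·231 = 27057.03.
Deflator = Nominal/Real × 100 = 32025.98/27057.03 × 100 = 118.365.

118.36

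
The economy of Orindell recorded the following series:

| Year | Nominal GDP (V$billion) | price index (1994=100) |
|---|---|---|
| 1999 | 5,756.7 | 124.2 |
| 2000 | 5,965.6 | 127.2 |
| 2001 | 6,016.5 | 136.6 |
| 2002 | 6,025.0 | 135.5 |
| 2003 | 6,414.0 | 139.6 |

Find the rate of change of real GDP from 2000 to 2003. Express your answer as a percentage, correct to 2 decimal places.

-2.03%

Real GDP 2000 = 5965.6/1.272 = 4689.94.
Real GDP 2003 = 6414.0/1.396 = 4594.56.
Change = 4594.56/4689.94 − 1 = -0.0203.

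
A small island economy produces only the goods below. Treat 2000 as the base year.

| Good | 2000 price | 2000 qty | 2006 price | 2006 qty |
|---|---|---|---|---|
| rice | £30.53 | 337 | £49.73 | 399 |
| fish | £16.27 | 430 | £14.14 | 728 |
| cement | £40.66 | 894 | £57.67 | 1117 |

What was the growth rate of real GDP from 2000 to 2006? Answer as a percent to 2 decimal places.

Real GDP 2000 = Nominal GDP 2000 = 30.53·337 + 16.27·430 + 40.66·894 = 53634.75.
Real GDP 2006 (at 2000 prices) = 30.53·399 + 16.27·728 + 40.66·1117 = 69443.25.
Real growth = 69443.25/53634.75 − 1 = 0.2947.

29.47%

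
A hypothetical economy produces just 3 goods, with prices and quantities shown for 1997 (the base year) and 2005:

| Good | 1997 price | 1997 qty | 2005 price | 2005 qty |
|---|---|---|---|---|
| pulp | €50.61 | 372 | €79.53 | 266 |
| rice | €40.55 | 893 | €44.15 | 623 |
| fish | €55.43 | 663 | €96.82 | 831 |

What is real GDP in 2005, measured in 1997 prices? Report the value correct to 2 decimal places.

€84787.24

Real GDP 2005 = Σ (p_1997 × q_2005) = 50.61·266 + 40.55·623 + 55.43·831 = 84787.24.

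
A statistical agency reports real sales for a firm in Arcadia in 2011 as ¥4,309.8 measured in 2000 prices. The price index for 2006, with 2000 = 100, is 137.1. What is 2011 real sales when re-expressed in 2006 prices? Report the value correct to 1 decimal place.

¥5,908.7

Real sales in 2006 prices = Real sales in 2000 prices × (P_2006/P_2000) = 4309.8 × 1.371 = 5908.74.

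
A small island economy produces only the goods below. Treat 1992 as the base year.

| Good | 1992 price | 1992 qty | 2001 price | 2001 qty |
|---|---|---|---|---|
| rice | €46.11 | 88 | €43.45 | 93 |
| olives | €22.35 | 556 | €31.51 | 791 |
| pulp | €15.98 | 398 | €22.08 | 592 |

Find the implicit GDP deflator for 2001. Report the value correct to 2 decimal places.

133.76

Nominal GDP 2001 = 43.45·93 + 31.51·791 + 22.08·592 = 42036.62.
Real GDP 2001 (at 1992 prices) = 46.11·93 + 22.35·791 + 15.98·592 = 31427.24.
Deflator = Nominal/Real × 100 = 42036.62/31427.24 × 100 = 133.759.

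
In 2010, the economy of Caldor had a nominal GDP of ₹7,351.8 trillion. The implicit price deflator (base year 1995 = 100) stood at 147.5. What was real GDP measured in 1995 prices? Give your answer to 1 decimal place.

₹4,984.3 trillion

Real GDP = Nominal / (implicit price deflator/100) = 7351.8 / 1.475 = 4984.27.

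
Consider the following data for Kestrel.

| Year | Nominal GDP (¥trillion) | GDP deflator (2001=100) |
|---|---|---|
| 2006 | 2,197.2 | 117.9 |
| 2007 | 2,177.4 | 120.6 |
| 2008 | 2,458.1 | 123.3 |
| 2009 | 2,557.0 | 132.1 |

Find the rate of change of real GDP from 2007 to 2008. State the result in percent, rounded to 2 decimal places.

Real GDP 2007 = 2177.4/1.206 = 1805.47.
Real GDP 2008 = 2458.1/1.233 = 1993.59.
Change = 1993.59/1805.47 − 1 = 0.1042.

10.42%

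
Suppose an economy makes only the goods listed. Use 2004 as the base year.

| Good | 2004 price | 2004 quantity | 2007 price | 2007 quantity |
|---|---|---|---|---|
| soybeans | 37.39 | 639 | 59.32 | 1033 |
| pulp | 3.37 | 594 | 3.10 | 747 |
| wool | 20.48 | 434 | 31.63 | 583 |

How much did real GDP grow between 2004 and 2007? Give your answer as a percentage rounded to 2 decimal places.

Real GDP 2004 = Nominal GDP 2004 = 37.39·639 + 3.37·594 + 20.48·434 = 34782.31.
Real GDP 2007 (at 2004 prices) = 37.39·1033 + 3.37·747 + 20.48·583 = 53081.10.
Real growth = 53081.10/34782.31 − 1 = 0.5261.

52.61%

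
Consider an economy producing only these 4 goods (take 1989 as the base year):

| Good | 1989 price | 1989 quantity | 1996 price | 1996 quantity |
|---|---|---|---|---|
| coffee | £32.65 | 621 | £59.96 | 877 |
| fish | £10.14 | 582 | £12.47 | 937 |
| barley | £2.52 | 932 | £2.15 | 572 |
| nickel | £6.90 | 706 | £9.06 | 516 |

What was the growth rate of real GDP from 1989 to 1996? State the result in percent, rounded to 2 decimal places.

29.16%

Real GDP 1989 = Nominal GDP 1989 = 32.65·621 + 10.14·582 + 2.52·932 + 6.90·706 = 33397.17.
Real GDP 1996 (at 1989 prices) = 32.65·877 + 10.14·937 + 2.52·572 + 6.90·516 = 43137.07.
Real growth = 43137.07/33397.17 − 1 = 0.2916.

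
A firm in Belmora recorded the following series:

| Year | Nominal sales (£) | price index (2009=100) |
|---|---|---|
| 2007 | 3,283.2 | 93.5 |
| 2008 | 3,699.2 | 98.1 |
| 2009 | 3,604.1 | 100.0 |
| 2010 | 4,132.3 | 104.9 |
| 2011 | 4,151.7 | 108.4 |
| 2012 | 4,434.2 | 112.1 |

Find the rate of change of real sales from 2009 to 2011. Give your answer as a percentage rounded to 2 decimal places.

Real sales 2009 = 3604.1/1.000 = 3604.10.
Real sales 2011 = 4151.7/1.084 = 3829.98.
Change = 3829.98/3604.10 − 1 = 0.0627.

6.27%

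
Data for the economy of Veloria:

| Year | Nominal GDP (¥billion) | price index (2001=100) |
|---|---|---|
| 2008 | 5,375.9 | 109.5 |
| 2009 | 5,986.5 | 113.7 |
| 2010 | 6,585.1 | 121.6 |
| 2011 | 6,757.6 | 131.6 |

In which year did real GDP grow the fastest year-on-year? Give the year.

2009: real = 5986.5/1.137 = 5265.17; growth vs 2008 (4909.50) = 7.24%.
2010: real = 6585.1/1.216 = 5415.38; growth vs 2009 (5265.17) = 2.85%.
2011: real = 6757.6/1.316 = 5134.95; growth vs 2010 (5415.38) = -5.18%.

2009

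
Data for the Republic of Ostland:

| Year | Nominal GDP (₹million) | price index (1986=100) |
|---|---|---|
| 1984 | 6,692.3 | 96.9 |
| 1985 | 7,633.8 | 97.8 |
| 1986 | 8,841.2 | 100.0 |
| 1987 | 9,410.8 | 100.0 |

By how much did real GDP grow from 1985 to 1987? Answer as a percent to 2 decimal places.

Real GDP 1985 = 7633.8/0.978 = 7805.52.
Real GDP 1987 = 9410.8/1.000 = 9410.80.
Change = 9410.80/7805.52 − 1 = 0.2057.

20.57%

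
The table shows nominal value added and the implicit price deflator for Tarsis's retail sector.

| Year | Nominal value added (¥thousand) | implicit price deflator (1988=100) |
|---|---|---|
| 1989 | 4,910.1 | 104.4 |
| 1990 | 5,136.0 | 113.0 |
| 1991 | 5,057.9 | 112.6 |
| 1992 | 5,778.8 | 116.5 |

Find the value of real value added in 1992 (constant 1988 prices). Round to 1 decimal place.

¥4,960.3 thousand

Real value added 1992 = 5778.8 / 1.165 = 4960.34.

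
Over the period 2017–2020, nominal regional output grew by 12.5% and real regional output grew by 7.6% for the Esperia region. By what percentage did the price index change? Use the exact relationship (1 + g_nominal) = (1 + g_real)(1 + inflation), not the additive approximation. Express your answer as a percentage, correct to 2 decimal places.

(1 + g_nom) = (1 + g_real)(1 + π), so π = 1.1250 / 1.0760 − 1 = 0.04554.

4.55%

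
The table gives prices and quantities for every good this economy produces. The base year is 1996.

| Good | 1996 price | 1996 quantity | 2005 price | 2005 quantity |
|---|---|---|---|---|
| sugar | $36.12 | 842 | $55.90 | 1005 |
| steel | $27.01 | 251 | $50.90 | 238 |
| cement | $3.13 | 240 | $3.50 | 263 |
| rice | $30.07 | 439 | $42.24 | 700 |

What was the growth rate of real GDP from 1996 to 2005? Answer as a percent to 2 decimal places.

26.31%

Real GDP 1996 = Nominal GDP 1996 = 36.12·842 + 27.01·251 + 3.13·240 + 30.07·439 = 51144.48.
Real GDP 2005 (at 1996 prices) = 36.12·1005 + 27.01·238 + 3.13·263 + 30.07·700 = 64601.17.
Real growth = 64601.17/51144.48 − 1 = 0.2631.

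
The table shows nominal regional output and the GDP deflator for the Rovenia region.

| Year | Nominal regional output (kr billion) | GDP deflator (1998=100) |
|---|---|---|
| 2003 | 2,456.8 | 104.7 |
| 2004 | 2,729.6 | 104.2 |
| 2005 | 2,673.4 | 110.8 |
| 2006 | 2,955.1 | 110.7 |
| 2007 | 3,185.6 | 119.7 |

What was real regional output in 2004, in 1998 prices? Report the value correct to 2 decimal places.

kr 2,619.58 billion

Real regional output 2004 = 2729.6 / 1.042 = 2619.58.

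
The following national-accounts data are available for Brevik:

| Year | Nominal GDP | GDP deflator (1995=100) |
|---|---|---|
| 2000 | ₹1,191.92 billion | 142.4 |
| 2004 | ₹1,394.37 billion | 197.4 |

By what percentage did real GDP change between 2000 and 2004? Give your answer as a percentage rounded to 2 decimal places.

-15.61%

Real GDP 2000 = 1191.92 / 1.424 = 837.02.
Real GDP 2004 = 1394.37 / 1.974 = 706.37.
Real growth = 706.37 / 837.02 − 1 = -0.1561.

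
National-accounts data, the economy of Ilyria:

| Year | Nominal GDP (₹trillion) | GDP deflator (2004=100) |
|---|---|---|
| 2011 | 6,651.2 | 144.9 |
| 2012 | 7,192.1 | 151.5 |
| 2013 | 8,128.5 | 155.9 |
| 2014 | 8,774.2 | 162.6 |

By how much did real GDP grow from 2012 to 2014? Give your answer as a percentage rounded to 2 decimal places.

Real GDP 2012 = 7192.1/1.515 = 4747.26.
Real GDP 2014 = 8774.2/1.626 = 5396.19.
Change = 5396.19/4747.26 − 1 = 0.1367.

13.67%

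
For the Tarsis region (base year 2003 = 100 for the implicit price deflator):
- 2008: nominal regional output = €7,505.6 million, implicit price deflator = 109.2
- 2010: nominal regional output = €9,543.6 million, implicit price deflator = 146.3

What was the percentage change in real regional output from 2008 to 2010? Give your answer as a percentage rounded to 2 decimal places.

Real regional output 2008 = 7505.6 / 1.092 = 6873.26.
Real regional output 2010 = 9543.6 / 1.463 = 6523.31.
Real growth = 6523.31 / 6873.26 − 1 = -0.0509.

-5.09%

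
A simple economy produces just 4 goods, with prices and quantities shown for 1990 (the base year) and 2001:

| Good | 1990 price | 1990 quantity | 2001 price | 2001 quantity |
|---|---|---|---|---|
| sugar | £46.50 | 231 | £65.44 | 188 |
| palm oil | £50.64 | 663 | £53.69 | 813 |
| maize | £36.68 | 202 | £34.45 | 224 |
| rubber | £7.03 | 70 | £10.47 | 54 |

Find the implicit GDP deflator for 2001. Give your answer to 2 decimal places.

109.79

Nominal GDP 2001 = 65.44·188 + 53.69·813 + 34.45·224 + 10.47·54 = 64234.87.
Real GDP 2001 (at 1990 prices) = 46.50·188 + 50.64·813 + 36.68·224 + 7.03·54 = 58508.26.
Deflator = Nominal/Real × 100 = 64234.87/58508.26 × 100 = 109.788.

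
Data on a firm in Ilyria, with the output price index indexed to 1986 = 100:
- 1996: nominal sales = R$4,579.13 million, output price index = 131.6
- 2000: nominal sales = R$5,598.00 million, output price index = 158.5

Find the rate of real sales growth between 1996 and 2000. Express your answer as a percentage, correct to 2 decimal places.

Real sales 1996 = 4579.13 / 1.316 = 3479.58.
Real sales 2000 = 5598.00 / 1.585 = 3531.86.
Real growth = 3531.86 / 3479.58 − 1 = 0.0150.

1.50%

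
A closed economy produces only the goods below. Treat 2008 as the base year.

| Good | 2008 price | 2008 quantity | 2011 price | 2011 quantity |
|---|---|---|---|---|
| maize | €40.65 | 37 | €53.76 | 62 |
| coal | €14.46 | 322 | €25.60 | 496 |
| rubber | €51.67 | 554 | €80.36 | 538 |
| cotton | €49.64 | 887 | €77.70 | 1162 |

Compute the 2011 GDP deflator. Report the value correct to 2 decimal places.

157.14

Nominal GDP 2011 = 53.76·62 + 25.60·496 + 80.36·538 + 77.70·1162 = 149551.80.
Real GDP 2011 (at 2008 prices) = 40.65·62 + 14.46·496 + 51.67·538 + 49.64·1162 = 95172.60.
Deflator = Nominal/Real × 100 = 149551.80/95172.60 × 100 = 157.137.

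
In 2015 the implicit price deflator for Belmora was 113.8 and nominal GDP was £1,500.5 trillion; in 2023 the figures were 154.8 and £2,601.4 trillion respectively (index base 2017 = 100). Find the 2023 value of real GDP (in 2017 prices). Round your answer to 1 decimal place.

Real GDP = Nominal / (implicit price deflator/100) = 2601.4 / 1.548 = 1680.49.

£1,680.5 trillion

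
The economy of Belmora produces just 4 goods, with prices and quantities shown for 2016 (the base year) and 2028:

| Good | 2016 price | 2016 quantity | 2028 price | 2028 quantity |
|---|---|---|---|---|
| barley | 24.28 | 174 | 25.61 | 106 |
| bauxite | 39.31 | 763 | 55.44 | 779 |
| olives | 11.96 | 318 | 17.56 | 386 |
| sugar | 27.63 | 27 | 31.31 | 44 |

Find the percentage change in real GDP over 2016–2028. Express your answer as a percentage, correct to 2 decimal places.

0.67%

Real GDP 2016 = Nominal GDP 2016 = 24.28·174 + 39.31·763 + 11.96·318 + 27.63·27 = 38767.54.
Real GDP 2028 (at 2016 prices) = 24.28·106 + 39.31·779 + 11.96·386 + 27.63·44 = 39028.45.
Real growth = 39028.45/38767.54 − 1 = 0.0067.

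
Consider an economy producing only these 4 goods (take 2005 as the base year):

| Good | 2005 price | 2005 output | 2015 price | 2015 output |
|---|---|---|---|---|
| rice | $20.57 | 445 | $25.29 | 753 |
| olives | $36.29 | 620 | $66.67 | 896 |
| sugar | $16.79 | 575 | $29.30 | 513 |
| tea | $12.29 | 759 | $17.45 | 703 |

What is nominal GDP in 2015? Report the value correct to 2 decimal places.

Nominal GDP 2015 = Σ (p_2015 × q_2015) = 25.29·753 + 66.67·896 + 29.30·513 + 17.45·703 = 106077.94.

$106077.94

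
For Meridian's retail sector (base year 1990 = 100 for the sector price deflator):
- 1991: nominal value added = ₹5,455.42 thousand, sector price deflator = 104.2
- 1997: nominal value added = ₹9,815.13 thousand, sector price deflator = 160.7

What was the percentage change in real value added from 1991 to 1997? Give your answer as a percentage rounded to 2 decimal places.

Deflate each year: 1991 → 5455.42/1.042 = 5235.53; 1997 → 9815.13/1.607 = 6107.73.
So real value added changed by 6107.73/5235.53 − 1 = 0.1666, i.e. 16.66%.

16.66%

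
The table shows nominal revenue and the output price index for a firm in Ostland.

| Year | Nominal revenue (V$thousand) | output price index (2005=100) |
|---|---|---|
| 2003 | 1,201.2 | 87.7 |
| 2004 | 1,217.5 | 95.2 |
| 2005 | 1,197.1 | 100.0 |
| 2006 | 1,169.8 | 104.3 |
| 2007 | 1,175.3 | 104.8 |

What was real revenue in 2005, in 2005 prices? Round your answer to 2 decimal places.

Real revenue 2005 = 1197.1 / 1.000 = 1197.10.

V$1,197.10 thousand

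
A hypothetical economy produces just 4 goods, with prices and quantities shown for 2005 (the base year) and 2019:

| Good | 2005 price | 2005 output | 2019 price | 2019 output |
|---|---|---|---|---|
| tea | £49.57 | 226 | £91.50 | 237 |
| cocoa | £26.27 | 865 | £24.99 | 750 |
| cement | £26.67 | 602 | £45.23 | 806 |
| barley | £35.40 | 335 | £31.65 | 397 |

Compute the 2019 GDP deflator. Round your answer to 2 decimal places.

133.50

Nominal GDP 2019 = 91.50·237 + 24.99·750 + 45.23·806 + 31.65·397 = 89448.43.
Real GDP 2019 (at 2005 prices) = 49.57·237 + 26.27·750 + 26.67·806 + 35.40·397 = 67000.41.
Deflator = Nominal/Real × 100 = 89448.43/67000.41 × 100 = 133.504.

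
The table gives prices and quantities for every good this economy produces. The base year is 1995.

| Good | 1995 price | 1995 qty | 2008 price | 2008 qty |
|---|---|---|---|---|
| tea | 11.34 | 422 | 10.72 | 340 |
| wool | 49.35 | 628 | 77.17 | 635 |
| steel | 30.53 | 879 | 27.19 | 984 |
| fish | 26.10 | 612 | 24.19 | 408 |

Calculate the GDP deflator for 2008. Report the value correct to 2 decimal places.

Nominal GDP 2008 = 10.72·340 + 77.17·635 + 27.19·984 + 24.19·408 = 89272.23.
Real GDP 2008 (at 1995 prices) = 11.34·340 + 49.35·635 + 30.53·984 + 26.10·408 = 75883.17.
Deflator = Nominal/Real × 100 = 89272.23/75883.17 × 100 = 117.644.

117.64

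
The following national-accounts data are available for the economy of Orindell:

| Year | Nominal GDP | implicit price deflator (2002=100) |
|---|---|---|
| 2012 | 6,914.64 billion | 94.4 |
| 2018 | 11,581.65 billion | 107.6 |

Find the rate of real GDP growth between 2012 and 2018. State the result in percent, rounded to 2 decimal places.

46.95%

Real GDP 2012 = 6914.64 / 0.944 = 7324.83.
Real GDP 2018 = 11581.65 / 1.076 = 10763.62.
Real growth = 10763.62 / 7324.83 − 1 = 0.4695.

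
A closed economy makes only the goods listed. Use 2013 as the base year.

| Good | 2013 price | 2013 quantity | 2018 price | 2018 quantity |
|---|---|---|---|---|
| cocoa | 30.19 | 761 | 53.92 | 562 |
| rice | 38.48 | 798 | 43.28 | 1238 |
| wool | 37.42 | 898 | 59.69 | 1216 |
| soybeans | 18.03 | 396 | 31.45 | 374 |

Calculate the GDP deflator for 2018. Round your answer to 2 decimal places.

143.97

Nominal GDP 2018 = 53.92·562 + 43.28·1238 + 59.69·1216 + 31.45·374 = 168229.02.
Real GDP 2018 (at 2013 prices) = 30.19·562 + 38.48·1238 + 37.42·1216 + 18.03·374 = 116850.96.
Deflator = Nominal/Real × 100 = 168229.02/116850.96 × 100 = 143.969.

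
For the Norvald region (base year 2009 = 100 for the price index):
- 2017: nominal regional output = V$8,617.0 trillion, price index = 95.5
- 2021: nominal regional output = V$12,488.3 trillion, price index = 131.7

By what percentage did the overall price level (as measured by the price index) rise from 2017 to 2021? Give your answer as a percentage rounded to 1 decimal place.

Price-level change = 131.7 / 95.5 − 1 = 0.3791.

37.9%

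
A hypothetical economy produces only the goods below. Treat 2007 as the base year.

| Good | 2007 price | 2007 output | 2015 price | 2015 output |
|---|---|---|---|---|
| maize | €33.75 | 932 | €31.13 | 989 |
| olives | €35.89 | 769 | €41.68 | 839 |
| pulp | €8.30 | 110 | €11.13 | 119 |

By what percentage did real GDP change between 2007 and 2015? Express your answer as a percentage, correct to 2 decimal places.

Real GDP 2007 = Nominal GDP 2007 = 33.75·932 + 35.89·769 + 8.30·110 = 59967.41.
Real GDP 2015 (at 2007 prices) = 33.75·989 + 35.89·839 + 8.30·119 = 64478.16.
Real growth = 64478.16/59967.41 − 1 = 0.0752.

7.52%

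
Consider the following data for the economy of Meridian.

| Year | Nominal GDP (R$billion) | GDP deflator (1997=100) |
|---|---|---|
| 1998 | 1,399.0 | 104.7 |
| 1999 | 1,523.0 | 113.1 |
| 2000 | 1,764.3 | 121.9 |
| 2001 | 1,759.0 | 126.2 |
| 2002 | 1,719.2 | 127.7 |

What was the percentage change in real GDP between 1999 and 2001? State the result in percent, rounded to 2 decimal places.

Real GDP 1999 = 1523.0/1.131 = 1346.60.
Real GDP 2001 = 1759.0/1.262 = 1393.82.
Change = 1393.82/1346.60 − 1 = 0.0351.

3.51%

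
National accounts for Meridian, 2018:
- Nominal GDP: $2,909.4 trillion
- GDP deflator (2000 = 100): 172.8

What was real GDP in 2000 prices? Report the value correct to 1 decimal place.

Real GDP = Nominal / (GDP deflator/100) = 2909.4 / 1.728 = 1683.68.

$1,683.7 trillion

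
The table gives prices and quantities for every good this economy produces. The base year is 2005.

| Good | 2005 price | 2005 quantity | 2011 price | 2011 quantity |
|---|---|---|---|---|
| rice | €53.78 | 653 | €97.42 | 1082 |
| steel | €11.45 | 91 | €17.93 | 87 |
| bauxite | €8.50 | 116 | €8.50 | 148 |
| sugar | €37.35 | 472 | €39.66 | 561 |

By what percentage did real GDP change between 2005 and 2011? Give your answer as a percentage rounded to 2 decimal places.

48.60%

Real GDP 2005 = Nominal GDP 2005 = 53.78·653 + 11.45·91 + 8.50·116 + 37.35·472 = 54775.49.
Real GDP 2011 (at 2005 prices) = 53.78·1082 + 11.45·87 + 8.50·148 + 37.35·561 = 81397.46.
Real growth = 81397.46/54775.49 − 1 = 0.4860.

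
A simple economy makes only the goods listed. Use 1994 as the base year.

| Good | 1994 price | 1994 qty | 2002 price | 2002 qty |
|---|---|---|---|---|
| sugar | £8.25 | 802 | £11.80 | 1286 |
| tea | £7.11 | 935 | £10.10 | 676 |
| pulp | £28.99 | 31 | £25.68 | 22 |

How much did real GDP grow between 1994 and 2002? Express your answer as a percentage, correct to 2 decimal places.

Real GDP 1994 = Nominal GDP 1994 = 8.25·802 + 7.11·935 + 28.99·31 = 14163.04.
Real GDP 2002 (at 1994 prices) = 8.25·1286 + 7.11·676 + 28.99·22 = 16053.64.
Real growth = 16053.64/14163.04 − 1 = 0.1335.

13.35%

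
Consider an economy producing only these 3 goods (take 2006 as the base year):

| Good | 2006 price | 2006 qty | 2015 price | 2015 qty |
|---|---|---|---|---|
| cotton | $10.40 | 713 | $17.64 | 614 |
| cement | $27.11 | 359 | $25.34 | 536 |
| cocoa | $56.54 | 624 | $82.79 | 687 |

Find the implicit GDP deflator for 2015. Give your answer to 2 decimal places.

Nominal GDP 2015 = 17.64·614 + 25.34·536 + 82.79·687 = 81289.93.
Real GDP 2015 (at 2006 prices) = 10.40·614 + 27.11·536 + 56.54·687 = 59759.54.
Deflator = Nominal/Real × 100 = 81289.93/59759.54 × 100 = 136.028.

136.03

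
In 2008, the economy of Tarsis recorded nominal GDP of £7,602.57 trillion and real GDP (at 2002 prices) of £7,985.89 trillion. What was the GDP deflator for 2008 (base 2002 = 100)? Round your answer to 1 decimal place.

GDP deflator = (Nominal / Real) × 100 = 7602.57 / 7985.89 × 100 = 95.20.

95.2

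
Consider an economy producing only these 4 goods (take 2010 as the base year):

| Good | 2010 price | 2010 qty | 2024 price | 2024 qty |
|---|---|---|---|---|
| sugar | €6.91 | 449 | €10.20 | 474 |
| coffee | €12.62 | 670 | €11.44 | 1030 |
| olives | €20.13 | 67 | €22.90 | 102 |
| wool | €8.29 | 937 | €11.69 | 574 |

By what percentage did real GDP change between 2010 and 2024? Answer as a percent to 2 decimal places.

Real GDP 2010 = Nominal GDP 2010 = 6.91·449 + 12.62·670 + 20.13·67 + 8.29·937 = 20674.43.
Real GDP 2024 (at 2010 prices) = 6.91·474 + 12.62·1030 + 20.13·102 + 8.29·574 = 23085.66.
Real growth = 23085.66/20674.43 − 1 = 0.1166.

11.66%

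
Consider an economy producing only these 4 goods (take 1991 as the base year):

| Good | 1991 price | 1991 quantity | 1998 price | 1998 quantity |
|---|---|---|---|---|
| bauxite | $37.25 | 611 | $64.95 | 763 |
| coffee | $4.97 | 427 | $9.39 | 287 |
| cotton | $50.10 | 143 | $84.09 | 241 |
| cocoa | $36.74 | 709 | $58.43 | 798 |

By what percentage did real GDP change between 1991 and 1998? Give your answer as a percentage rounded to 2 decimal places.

Real GDP 1991 = Nominal GDP 1991 = 37.25·611 + 4.97·427 + 50.10·143 + 36.74·709 = 58094.90.
Real GDP 1998 (at 1991 prices) = 37.25·763 + 4.97·287 + 50.10·241 + 36.74·798 = 71240.76.
Real growth = 71240.76/58094.90 − 1 = 0.2263.

22.63%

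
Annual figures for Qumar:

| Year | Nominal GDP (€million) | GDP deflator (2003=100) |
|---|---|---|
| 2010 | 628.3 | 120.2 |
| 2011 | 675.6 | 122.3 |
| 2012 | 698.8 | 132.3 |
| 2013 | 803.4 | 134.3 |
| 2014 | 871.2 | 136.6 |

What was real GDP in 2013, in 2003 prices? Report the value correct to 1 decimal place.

€598.2 million

Real GDP 2013 = 803.4 / 1.343 = 598.21.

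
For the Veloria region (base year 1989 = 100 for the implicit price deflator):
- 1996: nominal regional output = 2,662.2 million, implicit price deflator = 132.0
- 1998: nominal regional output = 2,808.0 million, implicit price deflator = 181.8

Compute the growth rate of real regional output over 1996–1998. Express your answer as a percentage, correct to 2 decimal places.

-23.42%

Deflate each year: 1996 → 2662.2/1.320 = 2016.82; 1998 → 2808.0/1.818 = 1544.55.
So real regional output changed by 1544.55/2016.82 − 1 = -0.2342, i.e. -23.42%.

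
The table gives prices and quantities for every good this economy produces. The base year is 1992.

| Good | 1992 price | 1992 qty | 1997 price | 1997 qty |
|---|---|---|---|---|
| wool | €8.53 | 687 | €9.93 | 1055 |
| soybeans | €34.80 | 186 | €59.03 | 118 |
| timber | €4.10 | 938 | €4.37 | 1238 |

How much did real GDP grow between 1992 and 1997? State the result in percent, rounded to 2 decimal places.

Real GDP 1992 = Nominal GDP 1992 = 8.53·687 + 34.80·186 + 4.10·938 = 16178.71.
Real GDP 1997 (at 1992 prices) = 8.53·1055 + 34.80·118 + 4.10·1238 = 18181.35.
Real growth = 18181.35/16178.71 − 1 = 0.1238.

12.38%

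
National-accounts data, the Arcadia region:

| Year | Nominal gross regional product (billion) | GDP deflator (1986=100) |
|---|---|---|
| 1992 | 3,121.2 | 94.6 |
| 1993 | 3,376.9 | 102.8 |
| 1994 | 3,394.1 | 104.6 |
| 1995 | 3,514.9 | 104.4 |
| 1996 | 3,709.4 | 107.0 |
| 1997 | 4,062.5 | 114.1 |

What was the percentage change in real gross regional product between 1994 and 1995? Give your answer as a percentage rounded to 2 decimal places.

3.76%

Real gross regional product 1994 = 3394.1/1.046 = 3244.84.
Real gross regional product 1995 = 3514.9/1.044 = 3366.76.
Change = 3366.76/3244.84 − 1 = 0.0376.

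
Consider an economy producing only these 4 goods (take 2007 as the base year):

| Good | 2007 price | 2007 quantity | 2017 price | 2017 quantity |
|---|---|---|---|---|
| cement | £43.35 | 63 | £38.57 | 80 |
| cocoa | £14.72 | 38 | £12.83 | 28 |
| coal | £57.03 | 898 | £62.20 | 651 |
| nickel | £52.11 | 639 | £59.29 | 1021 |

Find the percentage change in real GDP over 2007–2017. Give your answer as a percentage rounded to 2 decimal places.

Real GDP 2007 = Nominal GDP 2007 = 43.35·63 + 14.72·38 + 57.03·898 + 52.11·639 = 87801.64.
Real GDP 2017 (at 2007 prices) = 43.35·80 + 14.72·28 + 57.03·651 + 52.11·1021 = 94211.00.
Real growth = 94211.00/87801.64 − 1 = 0.0730.

7.30%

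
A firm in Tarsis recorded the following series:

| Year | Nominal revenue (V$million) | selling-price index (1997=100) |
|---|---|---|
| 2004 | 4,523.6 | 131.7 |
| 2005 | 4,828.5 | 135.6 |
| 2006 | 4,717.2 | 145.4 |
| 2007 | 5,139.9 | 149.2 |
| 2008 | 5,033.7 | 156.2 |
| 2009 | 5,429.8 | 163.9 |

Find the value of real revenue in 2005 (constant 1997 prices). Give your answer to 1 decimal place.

V$3,560.8 million

Real revenue 2005 = 4828.5 / 1.356 = 3560.84.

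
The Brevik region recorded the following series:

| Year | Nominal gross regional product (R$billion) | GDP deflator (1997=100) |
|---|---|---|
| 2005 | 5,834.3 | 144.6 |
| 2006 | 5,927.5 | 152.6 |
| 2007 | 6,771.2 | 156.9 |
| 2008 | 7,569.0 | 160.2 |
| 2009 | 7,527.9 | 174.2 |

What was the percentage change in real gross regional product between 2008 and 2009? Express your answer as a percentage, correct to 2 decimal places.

-8.54%

Real gross regional product 2008 = 7569.0/1.602 = 4724.72.
Real gross regional product 2009 = 7527.9/1.742 = 4321.41.
Change = 4321.41/4724.72 − 1 = -0.0854.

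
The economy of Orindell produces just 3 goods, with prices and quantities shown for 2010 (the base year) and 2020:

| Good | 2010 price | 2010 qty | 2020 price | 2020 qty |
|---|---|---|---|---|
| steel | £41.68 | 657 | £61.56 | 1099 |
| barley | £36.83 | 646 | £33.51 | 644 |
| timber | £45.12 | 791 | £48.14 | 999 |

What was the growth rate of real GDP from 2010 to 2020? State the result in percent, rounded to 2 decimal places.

31.93%

Real GDP 2010 = Nominal GDP 2010 = 41.68·657 + 36.83·646 + 45.12·791 = 86865.86.
Real GDP 2020 (at 2010 prices) = 41.68·1099 + 36.83·644 + 45.12·999 = 114599.72.
Real growth = 114599.72/86865.86 − 1 = 0.3193.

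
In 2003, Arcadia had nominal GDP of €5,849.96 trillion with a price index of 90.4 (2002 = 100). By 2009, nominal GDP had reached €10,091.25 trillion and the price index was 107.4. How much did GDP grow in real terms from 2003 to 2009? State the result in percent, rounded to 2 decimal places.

Real GDP 2003 = 5849.96 / 0.904 = 6471.19.
Real GDP 2009 = 10091.25 / 1.074 = 9395.95.
Real growth = 9395.95 / 6471.19 − 1 = 0.4520.

45.20%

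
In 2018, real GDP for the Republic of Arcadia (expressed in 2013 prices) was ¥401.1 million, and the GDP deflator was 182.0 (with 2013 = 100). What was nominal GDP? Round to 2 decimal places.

¥730.00 million

Nominal GDP = Real × (GDP deflator/100) = 401.1 × 1.820 = 730.00.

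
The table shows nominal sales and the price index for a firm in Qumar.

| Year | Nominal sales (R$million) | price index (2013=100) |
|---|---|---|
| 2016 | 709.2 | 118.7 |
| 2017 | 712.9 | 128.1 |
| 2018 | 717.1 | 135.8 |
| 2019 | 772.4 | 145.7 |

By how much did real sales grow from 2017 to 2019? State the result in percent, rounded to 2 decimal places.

-4.74%

Real sales 2017 = 712.9/1.281 = 556.52.
Real sales 2019 = 772.4/1.457 = 530.13.
Change = 530.13/556.52 − 1 = -0.0474.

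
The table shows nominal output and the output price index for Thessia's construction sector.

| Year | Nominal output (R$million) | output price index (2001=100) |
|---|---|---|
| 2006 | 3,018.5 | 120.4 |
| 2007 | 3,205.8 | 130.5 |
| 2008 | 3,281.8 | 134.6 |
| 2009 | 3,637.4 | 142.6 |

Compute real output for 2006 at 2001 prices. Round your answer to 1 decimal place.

Real output 2006 = 3018.5 / 1.204 = 2507.06.

R$2,507.1 million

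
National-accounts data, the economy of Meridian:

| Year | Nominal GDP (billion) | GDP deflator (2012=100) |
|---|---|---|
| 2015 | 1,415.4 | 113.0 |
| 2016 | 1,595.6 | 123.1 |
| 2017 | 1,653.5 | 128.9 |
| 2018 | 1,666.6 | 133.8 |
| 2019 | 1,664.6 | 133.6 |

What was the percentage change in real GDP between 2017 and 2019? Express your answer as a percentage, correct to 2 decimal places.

Real GDP 2017 = 1653.5/1.289 = 1282.78.
Real GDP 2019 = 1664.6/1.336 = 1245.96.
Change = 1245.96/1282.78 − 1 = -0.0287.

-2.87%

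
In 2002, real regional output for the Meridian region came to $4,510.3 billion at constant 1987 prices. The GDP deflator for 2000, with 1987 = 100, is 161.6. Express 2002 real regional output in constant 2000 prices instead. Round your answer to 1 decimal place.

$7,288.6 billion

Real regional output in 2000 prices = Real regional output in 1987 prices × (P_2000/P_1987) = 4510.3 × 1.616 = 7288.64.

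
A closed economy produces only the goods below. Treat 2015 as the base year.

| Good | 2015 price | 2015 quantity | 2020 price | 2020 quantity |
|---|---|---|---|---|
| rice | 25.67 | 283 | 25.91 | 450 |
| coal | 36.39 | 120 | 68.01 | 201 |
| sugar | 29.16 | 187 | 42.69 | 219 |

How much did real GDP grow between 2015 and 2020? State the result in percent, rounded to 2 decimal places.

Real GDP 2015 = Nominal GDP 2015 = 25.67·283 + 36.39·120 + 29.16·187 = 17084.33.
Real GDP 2020 (at 2015 prices) = 25.67·450 + 36.39·201 + 29.16·219 = 25251.93.
Real growth = 25251.93/17084.33 − 1 = 0.4781.

47.81%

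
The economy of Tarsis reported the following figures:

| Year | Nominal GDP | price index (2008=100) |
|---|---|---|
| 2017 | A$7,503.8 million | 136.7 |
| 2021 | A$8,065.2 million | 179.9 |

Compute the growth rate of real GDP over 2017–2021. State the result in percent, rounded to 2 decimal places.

Real GDP 2017 = 7503.8 / 1.367 = 5489.25.
Real GDP 2021 = 8065.2 / 1.799 = 4483.16.
Real growth = 4483.16 / 5489.25 − 1 = -0.1833.

-18.33%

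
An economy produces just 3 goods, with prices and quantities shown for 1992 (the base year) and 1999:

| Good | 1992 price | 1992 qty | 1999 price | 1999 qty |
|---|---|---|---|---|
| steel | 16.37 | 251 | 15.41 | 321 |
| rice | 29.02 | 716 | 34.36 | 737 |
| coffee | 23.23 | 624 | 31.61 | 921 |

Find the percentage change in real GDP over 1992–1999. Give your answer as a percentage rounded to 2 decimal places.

21.98%

Real GDP 1992 = Nominal GDP 1992 = 16.37·251 + 29.02·716 + 23.23·624 = 39382.71.
Real GDP 1999 (at 1992 prices) = 16.37·321 + 29.02·737 + 23.23·921 = 48037.34.
Real growth = 48037.34/39382.71 − 1 = 0.2198.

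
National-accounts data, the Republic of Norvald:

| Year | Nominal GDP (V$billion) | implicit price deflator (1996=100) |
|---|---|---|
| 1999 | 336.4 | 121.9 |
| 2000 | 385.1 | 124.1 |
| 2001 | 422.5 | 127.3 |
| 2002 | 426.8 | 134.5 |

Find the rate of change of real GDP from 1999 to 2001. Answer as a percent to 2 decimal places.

Real GDP 1999 = 336.4/1.219 = 275.96.
Real GDP 2001 = 422.5/1.273 = 331.89.
Change = 331.89/275.96 − 1 = 0.2027.

20.27%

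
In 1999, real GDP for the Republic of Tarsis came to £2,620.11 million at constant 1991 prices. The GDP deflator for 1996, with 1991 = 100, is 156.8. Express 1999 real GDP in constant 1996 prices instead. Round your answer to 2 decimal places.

£4,108.33 million

Real GDP in 1996 prices = Real GDP in 1991 prices × (P_1996/P_1991) = 2620.11 × 1.568 = 4108.33.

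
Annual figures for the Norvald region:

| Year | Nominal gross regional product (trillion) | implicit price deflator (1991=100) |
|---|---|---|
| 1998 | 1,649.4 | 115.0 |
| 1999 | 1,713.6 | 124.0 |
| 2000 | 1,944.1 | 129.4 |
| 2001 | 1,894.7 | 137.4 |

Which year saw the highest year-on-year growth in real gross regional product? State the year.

2000

1999: real = 1713.6/1.240 = 1381.94; growth vs 1998 (1434.26) = -3.65%.
2000: real = 1944.1/1.294 = 1502.40; growth vs 1999 (1381.94) = 8.72%.
2001: real = 1894.7/1.374 = 1378.97; growth vs 2000 (1502.40) = -8.22%.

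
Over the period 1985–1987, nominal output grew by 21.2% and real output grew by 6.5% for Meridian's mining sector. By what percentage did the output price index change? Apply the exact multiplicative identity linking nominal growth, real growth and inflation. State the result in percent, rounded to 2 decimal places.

(1 + g_nom) = (1 + g_real)(1 + π), so π = 1.2120 / 1.0650 − 1 = 0.13803.

13.80%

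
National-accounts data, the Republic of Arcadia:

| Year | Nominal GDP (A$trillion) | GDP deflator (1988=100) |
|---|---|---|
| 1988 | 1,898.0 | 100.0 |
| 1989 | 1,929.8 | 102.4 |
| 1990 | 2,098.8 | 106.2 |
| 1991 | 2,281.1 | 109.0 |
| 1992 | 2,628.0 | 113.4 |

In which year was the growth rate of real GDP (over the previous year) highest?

1992

1989: real = 1929.8/1.024 = 1884.57; growth vs 1988 (1898.00) = -0.71%.
1990: real = 2098.8/1.062 = 1976.27; growth vs 1989 (1884.57) = 4.87%.
1991: real = 2281.1/1.090 = 2092.75; growth vs 1990 (1976.27) = 5.89%.
1992: real = 2628.0/1.134 = 2317.46; growth vs 1991 (2092.75) = 10.74%.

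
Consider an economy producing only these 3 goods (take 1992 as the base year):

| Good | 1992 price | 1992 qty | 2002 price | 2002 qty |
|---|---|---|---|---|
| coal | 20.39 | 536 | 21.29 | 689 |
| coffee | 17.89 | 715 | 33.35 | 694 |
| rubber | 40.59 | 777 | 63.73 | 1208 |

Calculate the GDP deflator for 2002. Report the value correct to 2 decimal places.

Nominal GDP 2002 = 21.29·689 + 33.35·694 + 63.73·1208 = 114799.55.
Real GDP 2002 (at 1992 prices) = 20.39·689 + 17.89·694 + 40.59·1208 = 75497.09.
Deflator = Nominal/Real × 100 = 114799.55/75497.09 × 100 = 152.058.

152.06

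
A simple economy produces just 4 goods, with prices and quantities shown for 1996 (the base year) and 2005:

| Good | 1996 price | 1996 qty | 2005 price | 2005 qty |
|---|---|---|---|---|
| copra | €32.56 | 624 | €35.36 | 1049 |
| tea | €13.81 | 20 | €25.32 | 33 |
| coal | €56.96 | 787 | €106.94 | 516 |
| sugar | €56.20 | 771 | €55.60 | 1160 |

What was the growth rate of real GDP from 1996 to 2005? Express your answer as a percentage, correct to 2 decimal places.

Real GDP 1996 = Nominal GDP 1996 = 32.56·624 + 13.81·20 + 56.96·787 + 56.20·771 = 108751.36.
Real GDP 2005 (at 1996 prices) = 32.56·1049 + 13.81·33 + 56.96·516 + 56.20·1160 = 129194.53.
Real growth = 129194.53/108751.36 − 1 = 0.1880.

18.80%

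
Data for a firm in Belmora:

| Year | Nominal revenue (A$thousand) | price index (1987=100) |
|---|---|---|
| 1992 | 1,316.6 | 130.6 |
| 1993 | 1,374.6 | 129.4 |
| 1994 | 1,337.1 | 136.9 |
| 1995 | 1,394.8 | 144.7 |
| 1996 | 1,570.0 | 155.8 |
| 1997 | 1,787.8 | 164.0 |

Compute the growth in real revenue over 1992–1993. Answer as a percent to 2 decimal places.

Real revenue 1992 = 1316.6/1.306 = 1008.12.
Real revenue 1993 = 1374.6/1.294 = 1062.29.
Change = 1062.29/1008.12 − 1 = 0.0537.

5.37%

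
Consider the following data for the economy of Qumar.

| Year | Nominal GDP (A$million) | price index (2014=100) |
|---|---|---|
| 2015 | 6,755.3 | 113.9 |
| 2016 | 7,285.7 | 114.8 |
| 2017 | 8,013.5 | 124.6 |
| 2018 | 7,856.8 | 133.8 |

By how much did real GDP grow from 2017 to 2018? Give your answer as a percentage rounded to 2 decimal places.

-8.70%

Real GDP 2017 = 8013.5/1.246 = 6431.38.
Real GDP 2018 = 7856.8/1.338 = 5872.05.
Change = 5872.05/6431.38 − 1 = -0.0870.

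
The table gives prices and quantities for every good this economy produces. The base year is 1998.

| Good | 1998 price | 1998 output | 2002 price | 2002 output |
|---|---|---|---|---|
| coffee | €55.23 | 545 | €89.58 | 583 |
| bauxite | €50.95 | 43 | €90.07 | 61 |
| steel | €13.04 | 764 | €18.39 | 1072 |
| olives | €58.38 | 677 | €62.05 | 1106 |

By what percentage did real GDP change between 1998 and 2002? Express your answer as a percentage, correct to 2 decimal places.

Real GDP 1998 = Nominal GDP 1998 = 55.23·545 + 50.95·43 + 13.04·764 + 58.38·677 = 81777.02.
Real GDP 2002 (at 1998 prices) = 55.23·583 + 50.95·61 + 13.04·1072 + 58.38·1106 = 113854.20.
Real growth = 113854.20/81777.02 − 1 = 0.3923.

39.23%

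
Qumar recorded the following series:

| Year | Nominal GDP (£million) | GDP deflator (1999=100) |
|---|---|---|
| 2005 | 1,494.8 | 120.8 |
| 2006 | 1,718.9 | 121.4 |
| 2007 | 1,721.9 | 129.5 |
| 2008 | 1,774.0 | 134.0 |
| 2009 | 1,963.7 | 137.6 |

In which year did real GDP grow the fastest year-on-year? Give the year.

2006: real = 1718.9/1.214 = 1415.90; growth vs 2005 (1237.42) = 14.42%.
2007: real = 1721.9/1.295 = 1329.65; growth vs 2006 (1415.90) = -6.09%.
2008: real = 1774.0/1.340 = 1323.88; growth vs 2007 (1329.65) = -0.43%.
2009: real = 1963.7/1.376 = 1427.11; growth vs 2008 (1323.88) = 7.80%.

2006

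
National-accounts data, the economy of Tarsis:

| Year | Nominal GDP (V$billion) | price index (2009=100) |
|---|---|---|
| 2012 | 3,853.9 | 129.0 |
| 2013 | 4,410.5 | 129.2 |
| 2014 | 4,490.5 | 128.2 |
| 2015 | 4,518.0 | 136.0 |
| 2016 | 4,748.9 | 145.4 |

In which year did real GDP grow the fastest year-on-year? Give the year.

2013: real = 4410.5/1.292 = 3413.70; growth vs 2012 (2987.52) = 14.27%.
2014: real = 4490.5/1.282 = 3502.73; growth vs 2013 (3413.70) = 2.61%.
2015: real = 4518.0/1.360 = 3322.06; growth vs 2014 (3502.73) = -5.16%.
2016: real = 4748.9/1.454 = 3266.09; growth vs 2015 (3322.06) = -1.68%.

2013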